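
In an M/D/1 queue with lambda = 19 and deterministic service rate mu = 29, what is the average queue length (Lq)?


M/D/1: Lq = rho^2 / (2*(1-rho)) where rho = 19/29; Lq = 0.62

0.62


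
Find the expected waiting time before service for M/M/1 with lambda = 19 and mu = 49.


rho = 19/49; Wq = rho/(mu - lambda) = 0.0129 hours

0.0129 hours


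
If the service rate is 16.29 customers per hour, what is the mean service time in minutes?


Mean service time = 60/mu = 60/16.29 = 3.68 minutes

3.68 minutes


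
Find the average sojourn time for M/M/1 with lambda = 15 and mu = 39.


W = 1/(mu - lambda) = 1/(39 - 15) = 0.0417 hours

0.0417 hours


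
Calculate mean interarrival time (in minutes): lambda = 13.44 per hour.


Mean interarrival time = 60/lambda = 60/13.44 = 4.46 minutes

4.46 minutes


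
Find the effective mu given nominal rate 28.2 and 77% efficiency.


Effective rate = mu * efficiency = 28.2 * 0.77 = 21.71 per hour

21.71 per hour


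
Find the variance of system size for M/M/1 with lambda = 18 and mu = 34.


rho = 18/34; Var(N) = rho/(1-rho)^2 = 2.39

2.39


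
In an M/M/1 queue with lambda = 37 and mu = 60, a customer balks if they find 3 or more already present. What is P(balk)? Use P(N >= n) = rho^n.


P(N >= 3) = rho^3 = (37/60)^3 = 0.2345

0.2345


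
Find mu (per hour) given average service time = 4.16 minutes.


mu = 60 / avg_service_time = 60 / 4.16 = 14.42 per hour

14.42 per hour


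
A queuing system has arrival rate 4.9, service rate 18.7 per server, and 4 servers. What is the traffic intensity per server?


rho = lambda / (c * mu) = 4.9 / (4 * 18.7) = 0.0655

0.0655


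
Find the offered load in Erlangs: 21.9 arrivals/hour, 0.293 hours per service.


Offered load a = lambda * E[S] = 21.9 * 0.293 = 6.42 Erlangs

6.42 Erlangs


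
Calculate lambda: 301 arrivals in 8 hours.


lambda = total arrivals / time = 301 / 8 = 37.63 per hour

37.63 per hour


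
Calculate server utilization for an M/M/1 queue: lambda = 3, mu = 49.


rho = lambda/mu = 3/49 = 0.0612

0.0612


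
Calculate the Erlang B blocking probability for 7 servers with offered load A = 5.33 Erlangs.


B(N,A) = (A^N/N!) / sum(A^k/k!, k=0..N) with N=7, A=5.33 = 0.1415

0.1415


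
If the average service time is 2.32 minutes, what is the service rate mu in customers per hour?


mu = 60 / avg_service_time = 60 / 2.32 = 25.86 per hour

25.86 per hour


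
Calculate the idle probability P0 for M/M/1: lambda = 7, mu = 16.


P0 = 1 - rho = 1 - 7/16 = 0.5625

0.5625


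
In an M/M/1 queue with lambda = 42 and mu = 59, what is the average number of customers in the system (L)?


rho = 42/59; L = rho/(1-rho) = 2.47

2.47


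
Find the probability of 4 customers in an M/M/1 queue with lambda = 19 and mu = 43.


rho = 19/43; P(n) = (1-rho)*rho^n = (1-19/43)*(19/43)^4 = 0.0213

0.0213


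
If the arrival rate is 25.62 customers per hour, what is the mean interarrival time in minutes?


Mean interarrival time = 60/lambda = 60/25.62 = 2.34 minutes

2.34 minutes


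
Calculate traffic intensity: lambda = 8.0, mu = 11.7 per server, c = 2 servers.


rho = lambda / (c * mu) = 8.0 / (2 * 11.7) = 0.3419

0.3419


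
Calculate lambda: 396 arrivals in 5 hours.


lambda = total arrivals / time = 396 / 5 = 79.2 per hour

79.2 per hour


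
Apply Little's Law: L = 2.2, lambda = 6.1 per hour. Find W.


W = L / lambda = 2.2 / 6.1 = 0.3607 hours

0.3607 hours


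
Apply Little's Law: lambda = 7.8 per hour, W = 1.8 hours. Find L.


L = lambda * W = 7.8 * 1.8 = 14.04

14.04


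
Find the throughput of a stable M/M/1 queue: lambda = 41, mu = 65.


For a stable queue (lambda < mu), throughput = lambda = 41 per hour

41 per hour


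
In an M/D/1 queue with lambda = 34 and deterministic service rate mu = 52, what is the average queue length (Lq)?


M/D/1: Lq = rho^2 / (2*(1-rho)) where rho = 34/52; Lq = 0.62

0.62


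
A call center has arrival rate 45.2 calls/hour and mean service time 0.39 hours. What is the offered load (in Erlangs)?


Offered load a = lambda * E[S] = 45.2 * 0.39 = 17.63 Erlangs

17.63 Erlangs


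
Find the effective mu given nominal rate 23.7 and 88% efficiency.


Effective rate = mu * efficiency = 23.7 * 0.88 = 20.86 per hour

20.86 per hour


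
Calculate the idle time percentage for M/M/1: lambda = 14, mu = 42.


Idle fraction = (1 - rho) * 100 = (1 - 14/42) * 100 = 66.7%

66.7%


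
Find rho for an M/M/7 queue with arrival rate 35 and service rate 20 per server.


rho = lambda/(c*mu) = 35/(7*20) = 0.25

0.25


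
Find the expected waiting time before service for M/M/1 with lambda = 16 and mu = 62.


rho = 16/62; Wq = rho/(mu - lambda) = 0.0056 hours

0.0056 hours


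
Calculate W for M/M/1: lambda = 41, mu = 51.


W = 1/(mu - lambda) = 1/(51 - 41) = 0.1 hours

0.1 hours


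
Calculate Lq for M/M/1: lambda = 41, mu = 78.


rho = 41/78; Lq = rho^2/(1-rho) = 0.58

0.58


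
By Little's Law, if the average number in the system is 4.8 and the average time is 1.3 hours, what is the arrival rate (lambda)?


lambda = L / W = 4.8 / 1.3 = 3.69 per hour

3.69 per hour


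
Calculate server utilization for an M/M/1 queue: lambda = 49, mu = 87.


rho = lambda/mu = 49/87 = 0.5632

0.5632


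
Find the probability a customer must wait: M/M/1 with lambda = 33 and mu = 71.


P(wait) = rho = lambda/mu = 33/71 = 0.4648

0.4648


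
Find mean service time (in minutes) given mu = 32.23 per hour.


Mean service time = 60/mu = 60/32.23 = 1.86 minutes

1.86 minutes


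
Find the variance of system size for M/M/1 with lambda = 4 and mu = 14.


rho = 4/14; Var(N) = rho/(1-rho)^2 = 0.56

0.56


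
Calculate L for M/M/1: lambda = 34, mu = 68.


rho = 34/68; L = rho/(1-rho) = 1.0

1.0


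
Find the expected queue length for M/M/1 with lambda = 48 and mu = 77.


rho = 48/77; Lq = rho^2/(1-rho) = 1.03

1.03


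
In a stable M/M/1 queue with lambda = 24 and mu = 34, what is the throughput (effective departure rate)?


For a stable queue (lambda < mu), throughput = lambda = 24 per hour

24 per hour


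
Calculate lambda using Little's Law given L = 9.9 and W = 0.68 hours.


lambda = L / W = 9.9 / 0.68 = 14.56 per hour

14.56 per hour


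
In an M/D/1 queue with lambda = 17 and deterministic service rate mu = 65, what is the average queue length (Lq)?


M/D/1: Lq = rho^2 / (2*(1-rho)) where rho = 17/65; Lq = 0.05

0.05


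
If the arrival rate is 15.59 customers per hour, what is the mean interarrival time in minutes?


Mean interarrival time = 60/lambda = 60/15.59 = 3.85 minutes

3.85 minutes


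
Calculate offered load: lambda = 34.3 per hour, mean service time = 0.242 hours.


Offered load a = lambda * E[S] = 34.3 * 0.242 = 8.3 Erlangs

8.3 Erlangs


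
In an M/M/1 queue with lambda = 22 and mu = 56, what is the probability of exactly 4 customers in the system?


rho = 22/56; P(n) = (1-rho)*rho^n = (1-22/56)*(22/56)^4 = 0.0145

0.0145


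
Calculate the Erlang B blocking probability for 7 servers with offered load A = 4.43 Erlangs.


B(N,A) = (A^N/N!) / sum(A^k/k!, k=0..N) with N=7, A=4.43 = 0.0861

0.0861


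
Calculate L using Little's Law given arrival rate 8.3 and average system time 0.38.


L = lambda * W = 8.3 * 0.38 = 3.15

3.15


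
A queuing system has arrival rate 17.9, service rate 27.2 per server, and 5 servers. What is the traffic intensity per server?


rho = lambda / (c * mu) = 17.9 / (5 * 27.2) = 0.1316

0.1316


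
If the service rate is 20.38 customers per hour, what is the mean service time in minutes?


Mean service time = 60/mu = 60/20.38 = 2.94 minutes

2.94 minutes


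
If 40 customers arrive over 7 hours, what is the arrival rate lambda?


lambda = total arrivals / time = 40 / 7 = 5.71 per hour

5.71 per hour


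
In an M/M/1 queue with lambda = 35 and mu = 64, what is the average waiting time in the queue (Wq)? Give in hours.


rho = 35/64; Wq = rho/(mu - lambda) = 0.0189 hours

0.0189 hours


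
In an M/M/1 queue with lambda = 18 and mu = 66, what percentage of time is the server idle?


Idle fraction = (1 - rho) * 100 = (1 - 18/66) * 100 = 72.7%

72.7%


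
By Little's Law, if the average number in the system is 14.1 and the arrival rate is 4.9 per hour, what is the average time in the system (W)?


W = L / lambda = 14.1 / 4.9 = 2.8776 hours

2.8776 hours


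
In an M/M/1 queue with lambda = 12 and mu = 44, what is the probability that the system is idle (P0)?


P0 = 1 - rho = 1 - 12/44 = 0.7273

0.7273


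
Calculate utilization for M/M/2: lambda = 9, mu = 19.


rho = lambda/(c*mu) = 9/(2*19) = 0.2368

0.2368


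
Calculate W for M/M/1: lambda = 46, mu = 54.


W = 1/(mu - lambda) = 1/(54 - 46) = 0.125 hours

0.125 hours


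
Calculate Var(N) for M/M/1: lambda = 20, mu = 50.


rho = 20/50; Var(N) = rho/(1-rho)^2 = 1.11

1.11


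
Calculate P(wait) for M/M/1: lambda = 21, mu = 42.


P(wait) = rho = lambda/mu = 21/42 = 0.5

0.5


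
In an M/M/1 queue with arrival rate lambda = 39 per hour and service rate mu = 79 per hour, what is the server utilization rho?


rho = lambda/mu = 39/79 = 0.4937

0.4937


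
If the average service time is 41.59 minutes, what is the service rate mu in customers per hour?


mu = 60 / avg_service_time = 60 / 41.59 = 1.44 per hour

1.44 per hour


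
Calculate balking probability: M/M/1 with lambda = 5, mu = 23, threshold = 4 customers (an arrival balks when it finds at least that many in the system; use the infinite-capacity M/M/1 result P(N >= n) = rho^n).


P(N >= 4) = rho^4 = (5/23)^4 = 0.0022

0.0022


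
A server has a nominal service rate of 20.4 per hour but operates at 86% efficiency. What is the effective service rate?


Effective rate = mu * efficiency = 20.4 * 0.86 = 17.54 per hour

17.54 per hour


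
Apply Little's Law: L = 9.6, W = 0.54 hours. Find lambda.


lambda = L / W = 9.6 / 0.54 = 17.78 per hour

17.78 per hour


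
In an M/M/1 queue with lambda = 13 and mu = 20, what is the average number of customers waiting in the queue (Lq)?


rho = 13/20; Lq = rho^2/(1-rho) = 1.21

1.21


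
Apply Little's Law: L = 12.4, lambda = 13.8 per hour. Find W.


W = L / lambda = 12.4 / 13.8 = 0.8986 hours

0.8986 hours


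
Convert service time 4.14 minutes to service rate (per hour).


mu = 60 / avg_service_time = 60 / 4.14 = 14.49 per hour

14.49 per hour


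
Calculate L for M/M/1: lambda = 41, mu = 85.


rho = 41/85; L = rho/(1-rho) = 0.93

0.93


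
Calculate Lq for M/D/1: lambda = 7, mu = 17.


M/D/1: Lq = rho^2 / (2*(1-rho)) where rho = 7/17; Lq = 0.14

0.14


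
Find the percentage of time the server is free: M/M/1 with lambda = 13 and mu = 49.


Idle fraction = (1 - rho) * 100 = (1 - 13/49) * 100 = 73.5%

73.5%


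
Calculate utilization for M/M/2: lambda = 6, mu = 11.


rho = lambda/(c*mu) = 6/(2*11) = 0.2727

0.2727


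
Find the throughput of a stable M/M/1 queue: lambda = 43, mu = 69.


For a stable queue (lambda < mu), throughput = lambda = 43 per hour

43 per hour


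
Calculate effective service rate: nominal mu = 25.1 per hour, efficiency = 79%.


Effective rate = mu * efficiency = 25.1 * 0.79 = 19.83 per hour

19.83 per hour


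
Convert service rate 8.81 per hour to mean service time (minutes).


Mean service time = 60/mu = 60/8.81 = 6.81 minutes

6.81 minutes


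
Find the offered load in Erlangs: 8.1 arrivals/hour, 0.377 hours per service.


Offered load a = lambda * E[S] = 8.1 * 0.377 = 3.05 Erlangs

3.05 Erlangs


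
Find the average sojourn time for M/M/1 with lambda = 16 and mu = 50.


W = 1/(mu - lambda) = 1/(50 - 16) = 0.0294 hours

0.0294 hours


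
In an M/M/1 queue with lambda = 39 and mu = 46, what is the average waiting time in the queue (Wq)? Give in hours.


rho = 39/46; Wq = rho/(mu - lambda) = 0.1211 hours

0.1211 hours


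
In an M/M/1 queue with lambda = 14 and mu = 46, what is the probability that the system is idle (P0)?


P0 = 1 - rho = 1 - 14/46 = 0.6957

0.6957


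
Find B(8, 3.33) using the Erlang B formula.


B(N,A) = (A^N/N!) / sum(A^k/k!, k=0..N) with N=8, A=3.33 = 0.0135

0.0135


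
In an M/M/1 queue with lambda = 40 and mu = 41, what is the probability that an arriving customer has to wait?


P(wait) = rho = lambda/mu = 40/41 = 0.9756

0.9756


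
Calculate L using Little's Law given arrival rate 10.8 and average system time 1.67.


L = lambda * W = 10.8 * 1.67 = 18.04

18.04


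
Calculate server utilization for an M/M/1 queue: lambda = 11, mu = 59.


rho = lambda/mu = 11/59 = 0.1864

0.1864


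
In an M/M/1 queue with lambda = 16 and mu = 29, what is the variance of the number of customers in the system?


rho = 16/29; Var(N) = rho/(1-rho)^2 = 2.75

2.75


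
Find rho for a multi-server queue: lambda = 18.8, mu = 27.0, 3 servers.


rho = lambda / (c * mu) = 18.8 / (3 * 27.0) = 0.2321

0.2321


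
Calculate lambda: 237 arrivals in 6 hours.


lambda = total arrivals / time = 237 / 6 = 39.5 per hour

39.5 per hour


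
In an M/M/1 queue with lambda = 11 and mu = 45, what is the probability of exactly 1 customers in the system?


rho = 11/45; P(n) = (1-rho)*rho^n = (1-11/45)*(11/45)^1 = 0.1847

0.1847


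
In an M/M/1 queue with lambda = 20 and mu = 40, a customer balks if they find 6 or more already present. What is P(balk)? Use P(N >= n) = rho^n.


P(N >= 6) = rho^6 = (20/40)^6 = 0.0156

0.0156


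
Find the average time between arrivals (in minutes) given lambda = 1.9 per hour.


Mean interarrival time = 60/lambda = 60/1.9 = 31.58 minutes

31.58 minutes


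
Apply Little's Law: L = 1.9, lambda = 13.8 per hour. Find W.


W = L / lambda = 1.9 / 13.8 = 0.1377 hours

0.1377 hours


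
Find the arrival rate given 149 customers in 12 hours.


lambda = total arrivals / time = 149 / 12 = 12.42 per hour

12.42 per hour


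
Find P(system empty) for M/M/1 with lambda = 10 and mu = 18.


P0 = 1 - rho = 1 - 10/18 = 0.4444

0.4444


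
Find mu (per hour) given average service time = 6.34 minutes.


mu = 60 / avg_service_time = 60 / 6.34 = 9.46 per hour

9.46 per hour


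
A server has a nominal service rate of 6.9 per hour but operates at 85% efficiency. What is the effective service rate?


Effective rate = mu * efficiency = 6.9 * 0.85 = 5.87 per hour

5.87 per hour


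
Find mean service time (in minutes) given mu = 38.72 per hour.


Mean service time = 60/mu = 60/38.72 = 1.55 minutes

1.55 minutes


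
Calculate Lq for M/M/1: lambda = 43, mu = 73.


rho = 43/73; Lq = rho^2/(1-rho) = 0.84

0.84


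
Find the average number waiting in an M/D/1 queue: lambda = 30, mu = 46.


M/D/1: Lq = rho^2 / (2*(1-rho)) where rho = 30/46; Lq = 0.61

0.61


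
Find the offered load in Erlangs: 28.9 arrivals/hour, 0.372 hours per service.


Offered load a = lambda * E[S] = 28.9 * 0.372 = 10.75 Erlangs

10.75 Erlangs


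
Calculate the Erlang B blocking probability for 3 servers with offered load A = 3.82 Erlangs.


B(N,A) = (A^N/N!) / sum(A^k/k!, k=0..N) with N=3, A=3.82 = 0.434

0.434


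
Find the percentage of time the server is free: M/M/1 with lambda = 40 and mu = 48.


Idle fraction = (1 - rho) * 100 = (1 - 40/48) * 100 = 16.7%

16.7%


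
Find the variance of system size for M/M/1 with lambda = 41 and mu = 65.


rho = 41/65; Var(N) = rho/(1-rho)^2 = 4.63

4.63


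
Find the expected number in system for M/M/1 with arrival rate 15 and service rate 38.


rho = 15/38; L = rho/(1-rho) = 0.65

0.65


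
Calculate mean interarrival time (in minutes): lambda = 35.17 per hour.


Mean interarrival time = 60/lambda = 60/35.17 = 1.71 minutes

1.71 minutes


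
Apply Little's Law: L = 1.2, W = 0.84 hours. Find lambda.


lambda = L / W = 1.2 / 0.84 = 1.43 per hour

1.43 per hour


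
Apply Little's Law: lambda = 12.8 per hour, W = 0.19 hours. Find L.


L = lambda * W = 12.8 * 0.19 = 2.43

2.43


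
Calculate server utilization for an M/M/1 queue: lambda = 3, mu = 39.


rho = lambda/mu = 3/39 = 0.0769

0.0769


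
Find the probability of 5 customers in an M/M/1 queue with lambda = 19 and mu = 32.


rho = 19/32; P(n) = (1-rho)*rho^n = (1-19/32)*(19/32)^5 = 0.03

0.03


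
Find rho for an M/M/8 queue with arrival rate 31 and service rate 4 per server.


rho = lambda/(c*mu) = 31/(8*4) = 0.9688

0.9688


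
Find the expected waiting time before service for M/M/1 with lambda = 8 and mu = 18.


rho = 8/18; Wq = rho/(mu - lambda) = 0.0444 hours

0.0444 hours


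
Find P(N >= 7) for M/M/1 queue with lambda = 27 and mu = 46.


P(N >= 7) = rho^7 = (27/46)^7 = 0.024

0.024


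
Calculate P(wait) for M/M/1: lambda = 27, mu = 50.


P(wait) = rho = lambda/mu = 27/50 = 0.54

0.54


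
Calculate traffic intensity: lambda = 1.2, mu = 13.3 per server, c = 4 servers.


rho = lambda / (c * mu) = 1.2 / (4 * 13.3) = 0.0226

0.0226


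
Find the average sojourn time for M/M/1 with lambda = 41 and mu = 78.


W = 1/(mu - lambda) = 1/(78 - 41) = 0.027 hours

0.027 hours


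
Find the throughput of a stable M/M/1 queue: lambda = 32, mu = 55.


For a stable queue (lambda < mu), throughput = lambda = 32 per hour

32 per hour


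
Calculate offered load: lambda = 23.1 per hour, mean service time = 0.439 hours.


Offered load a = lambda * E[S] = 23.1 * 0.439 = 10.14 Erlangs

10.14 Erlangs


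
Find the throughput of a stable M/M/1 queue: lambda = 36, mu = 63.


For a stable queue (lambda < mu), throughput = lambda = 36 per hour

36 per hour


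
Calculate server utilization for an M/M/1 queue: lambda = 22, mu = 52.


rho = lambda/mu = 22/52 = 0.4231

0.4231


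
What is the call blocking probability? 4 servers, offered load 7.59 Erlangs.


B(N,A) = (A^N/N!) / sum(A^k/k!, k=0..N) with N=4, A=7.59 = 0.5563

0.5563


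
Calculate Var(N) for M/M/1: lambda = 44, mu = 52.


rho = 44/52; Var(N) = rho/(1-rho)^2 = 35.75

35.75


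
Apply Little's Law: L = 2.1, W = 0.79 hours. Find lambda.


lambda = L / W = 2.1 / 0.79 = 2.66 per hour

2.66 per hour


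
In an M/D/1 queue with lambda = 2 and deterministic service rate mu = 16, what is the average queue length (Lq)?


M/D/1: Lq = rho^2 / (2*(1-rho)) where rho = 2/16; Lq = 0.01

0.01


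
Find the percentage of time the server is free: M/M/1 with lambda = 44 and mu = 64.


Idle fraction = (1 - rho) * 100 = (1 - 44/64) * 100 = 31.3%

31.3%


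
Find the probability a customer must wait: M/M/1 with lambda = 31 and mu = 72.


P(wait) = rho = lambda/mu = 31/72 = 0.4306

0.4306


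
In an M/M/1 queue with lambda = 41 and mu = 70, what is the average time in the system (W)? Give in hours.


W = 1/(mu - lambda) = 1/(70 - 41) = 0.0345 hours

0.0345 hours


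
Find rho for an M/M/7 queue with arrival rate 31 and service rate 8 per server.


rho = lambda/(c*mu) = 31/(7*8) = 0.5536

0.5536


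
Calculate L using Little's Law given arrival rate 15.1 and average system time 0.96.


L = lambda * W = 15.1 * 0.96 = 14.5

14.5


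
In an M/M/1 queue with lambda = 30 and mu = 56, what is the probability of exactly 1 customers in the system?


rho = 30/56; P(n) = (1-rho)*rho^n = (1-30/56)*(30/56)^1 = 0.2487

0.2487


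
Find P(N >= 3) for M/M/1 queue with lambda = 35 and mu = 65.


P(N >= 3) = rho^3 = (35/65)^3 = 0.1561

0.1561


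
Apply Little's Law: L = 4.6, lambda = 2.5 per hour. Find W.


W = L / lambda = 4.6 / 2.5 = 1.84 hours

1.84 hours


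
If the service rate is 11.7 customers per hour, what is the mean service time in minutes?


Mean service time = 60/mu = 60/11.7 = 5.13 minutes

5.13 minutes


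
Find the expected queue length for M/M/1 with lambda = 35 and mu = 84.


rho = 35/84; Lq = rho^2/(1-rho) = 0.3

0.3


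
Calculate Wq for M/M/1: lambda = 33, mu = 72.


rho = 33/72; Wq = rho/(mu - lambda) = 0.0118 hours

0.0118 hours


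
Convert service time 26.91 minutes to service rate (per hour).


mu = 60 / avg_service_time = 60 / 26.91 = 2.23 per hour

2.23 per hour


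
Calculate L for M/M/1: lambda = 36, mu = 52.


rho = 36/52; L = rho/(1-rho) = 2.25

2.25


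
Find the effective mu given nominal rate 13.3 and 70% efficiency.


Effective rate = mu * efficiency = 13.3 * 0.7 = 9.31 per hour

9.31 per hour


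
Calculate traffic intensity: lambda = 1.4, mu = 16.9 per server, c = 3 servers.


rho = lambda / (c * mu) = 1.4 / (3 * 16.9) = 0.0276

0.0276


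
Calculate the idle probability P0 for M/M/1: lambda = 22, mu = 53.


P0 = 1 - rho = 1 - 22/53 = 0.5849

0.5849


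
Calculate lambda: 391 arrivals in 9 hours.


lambda = total arrivals / time = 391 / 9 = 43.44 per hour

43.44 per hour


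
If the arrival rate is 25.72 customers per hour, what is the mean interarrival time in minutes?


Mean interarrival time = 60/lambda = 60/25.72 = 2.33 minutes

2.33 minutes


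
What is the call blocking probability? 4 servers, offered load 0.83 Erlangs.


B(N,A) = (A^N/N!) / sum(A^k/k!, k=0..N) with N=4, A=0.83 = 0.0086

0.0086


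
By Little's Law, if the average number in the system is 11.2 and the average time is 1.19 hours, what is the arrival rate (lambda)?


lambda = L / W = 11.2 / 1.19 = 9.41 per hour

9.41 per hour


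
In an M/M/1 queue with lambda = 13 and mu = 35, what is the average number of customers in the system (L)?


rho = 13/35; L = rho/(1-rho) = 0.59

0.59


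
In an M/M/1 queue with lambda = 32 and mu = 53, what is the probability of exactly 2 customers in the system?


rho = 32/53; P(n) = (1-rho)*rho^n = (1-32/53)*(32/53)^2 = 0.1444

0.1444


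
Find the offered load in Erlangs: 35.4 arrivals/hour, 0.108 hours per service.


Offered load a = lambda * E[S] = 35.4 * 0.108 = 3.82 Erlangs

3.82 Erlangs


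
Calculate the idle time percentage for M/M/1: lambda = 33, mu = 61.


Idle fraction = (1 - rho) * 100 = (1 - 33/61) * 100 = 45.9%

45.9%


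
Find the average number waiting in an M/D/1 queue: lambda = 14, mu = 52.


M/D/1: Lq = rho^2 / (2*(1-rho)) where rho = 14/52; Lq = 0.05

0.05


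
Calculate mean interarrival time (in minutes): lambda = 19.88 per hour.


Mean interarrival time = 60/lambda = 60/19.88 = 3.02 minutes

3.02 minutes


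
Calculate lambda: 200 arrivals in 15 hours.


lambda = total arrivals / time = 200 / 15 = 13.33 per hour

13.33 per hour


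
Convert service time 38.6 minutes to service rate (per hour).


mu = 60 / avg_service_time = 60 / 38.6 = 1.55 per hour

1.55 per hour


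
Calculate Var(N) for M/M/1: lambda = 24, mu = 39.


rho = 24/39; Var(N) = rho/(1-rho)^2 = 4.16

4.16


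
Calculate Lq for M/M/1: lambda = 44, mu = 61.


rho = 44/61; Lq = rho^2/(1-rho) = 1.87

1.87


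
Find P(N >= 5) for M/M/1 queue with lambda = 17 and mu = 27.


P(N >= 5) = rho^5 = (17/27)^5 = 0.099

0.099


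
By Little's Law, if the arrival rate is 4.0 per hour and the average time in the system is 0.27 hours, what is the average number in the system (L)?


L = lambda * W = 4.0 * 0.27 = 1.08

1.08


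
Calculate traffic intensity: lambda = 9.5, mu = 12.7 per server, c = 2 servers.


rho = lambda / (c * mu) = 9.5 / (2 * 12.7) = 0.374

0.374


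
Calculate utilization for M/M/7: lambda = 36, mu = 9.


rho = lambda/(c*mu) = 36/(7*9) = 0.5714

0.5714


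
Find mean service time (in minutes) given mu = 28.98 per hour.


Mean service time = 60/mu = 60/28.98 = 2.07 minutes

2.07 minutes


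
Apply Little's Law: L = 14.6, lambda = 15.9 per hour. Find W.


W = L / lambda = 14.6 / 15.9 = 0.9182 hours

0.9182 hours


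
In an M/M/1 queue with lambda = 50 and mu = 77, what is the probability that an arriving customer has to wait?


P(wait) = rho = lambda/mu = 50/77 = 0.6494

0.6494


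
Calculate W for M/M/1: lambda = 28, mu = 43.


W = 1/(mu - lambda) = 1/(43 - 28) = 0.0667 hours

0.0667 hours


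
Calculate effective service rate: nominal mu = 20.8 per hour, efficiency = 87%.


Effective rate = mu * efficiency = 20.8 * 0.87 = 18.1 per hour

18.1 per hour


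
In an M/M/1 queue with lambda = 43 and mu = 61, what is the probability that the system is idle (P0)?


P0 = 1 - rho = 1 - 43/61 = 0.2951

0.2951


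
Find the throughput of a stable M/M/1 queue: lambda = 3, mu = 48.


For a stable queue (lambda < mu), throughput = lambda = 3 per hour

3 per hour


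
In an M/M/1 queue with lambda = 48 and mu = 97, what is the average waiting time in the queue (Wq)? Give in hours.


rho = 48/97; Wq = rho/(mu - lambda) = 0.0101 hours

0.0101 hours


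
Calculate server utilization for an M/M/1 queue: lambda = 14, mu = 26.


rho = lambda/mu = 14/26 = 0.5385

0.5385


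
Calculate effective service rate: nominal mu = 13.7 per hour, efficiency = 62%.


Effective rate = mu * efficiency = 13.7 * 0.62 = 8.49 per hour

8.49 per hour


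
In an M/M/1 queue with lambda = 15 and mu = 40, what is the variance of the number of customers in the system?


rho = 15/40; Var(N) = rho/(1-rho)^2 = 0.96

0.96


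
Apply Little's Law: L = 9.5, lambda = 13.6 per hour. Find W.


W = L / lambda = 9.5 / 13.6 = 0.6985 hours

0.6985 hours


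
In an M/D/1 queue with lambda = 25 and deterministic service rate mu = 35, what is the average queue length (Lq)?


M/D/1: Lq = rho^2 / (2*(1-rho)) where rho = 25/35; Lq = 0.89

0.89


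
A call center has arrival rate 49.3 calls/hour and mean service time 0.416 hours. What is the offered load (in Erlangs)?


Offered load a = lambda * E[S] = 49.3 * 0.416 = 20.51 Erlangs

20.51 Erlangs


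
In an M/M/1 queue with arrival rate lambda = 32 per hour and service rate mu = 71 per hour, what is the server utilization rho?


rho = lambda/mu = 32/71 = 0.4507

0.4507


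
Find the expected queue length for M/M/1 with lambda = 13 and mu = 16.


rho = 13/16; Lq = rho^2/(1-rho) = 3.52

3.52


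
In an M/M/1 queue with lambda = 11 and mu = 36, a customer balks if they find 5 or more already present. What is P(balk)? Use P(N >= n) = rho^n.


P(N >= 5) = rho^5 = (11/36)^5 = 0.0027

0.0027


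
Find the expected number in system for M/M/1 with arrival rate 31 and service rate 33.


rho = 31/33; L = rho/(1-rho) = 15.5

15.5


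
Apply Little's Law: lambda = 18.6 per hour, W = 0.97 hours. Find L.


L = lambda * W = 18.6 * 0.97 = 18.04

18.04


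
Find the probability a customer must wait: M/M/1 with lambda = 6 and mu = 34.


P(wait) = rho = lambda/mu = 6/34 = 0.1765

0.1765


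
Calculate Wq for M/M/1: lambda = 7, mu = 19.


rho = 7/19; Wq = rho/(mu - lambda) = 0.0307 hours

0.0307 hours


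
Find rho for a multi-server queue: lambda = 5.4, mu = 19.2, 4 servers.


rho = lambda / (c * mu) = 5.4 / (4 * 19.2) = 0.0703

0.0703


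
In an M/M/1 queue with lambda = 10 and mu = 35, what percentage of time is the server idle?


Idle fraction = (1 - rho) * 100 = (1 - 10/35) * 100 = 71.4%

71.4%


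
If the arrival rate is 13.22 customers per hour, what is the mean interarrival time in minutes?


Mean interarrival time = 60/lambda = 60/13.22 = 4.54 minutes

4.54 minutes


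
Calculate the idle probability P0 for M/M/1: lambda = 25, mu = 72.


P0 = 1 - rho = 1 - 25/72 = 0.6528

0.6528


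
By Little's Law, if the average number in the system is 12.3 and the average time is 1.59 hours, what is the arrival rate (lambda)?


lambda = L / W = 12.3 / 1.59 = 7.74 per hour

7.74 per hour


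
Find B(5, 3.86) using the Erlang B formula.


B(N,A) = (A^N/N!) / sum(A^k/k!, k=0..N) with N=5, A=3.86 = 0.1865

0.1865


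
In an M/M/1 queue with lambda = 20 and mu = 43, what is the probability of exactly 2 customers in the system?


rho = 20/43; P(n) = (1-rho)*rho^n = (1-20/43)*(20/43)^2 = 0.1157

0.1157


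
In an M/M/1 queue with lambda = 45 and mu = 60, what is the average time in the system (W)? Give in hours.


W = 1/(mu - lambda) = 1/(60 - 45) = 0.0667 hours

0.0667 hours


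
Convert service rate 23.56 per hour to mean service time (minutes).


Mean service time = 60/mu = 60/23.56 = 2.55 minutes

2.55 minutes


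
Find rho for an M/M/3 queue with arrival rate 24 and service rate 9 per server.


rho = lambda/(c*mu) = 24/(3*9) = 0.8889

0.8889


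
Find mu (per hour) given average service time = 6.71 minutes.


mu = 60 / avg_service_time = 60 / 6.71 = 8.94 per hour

8.94 per hour


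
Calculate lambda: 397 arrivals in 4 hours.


lambda = total arrivals / time = 397 / 4 = 99.25 per hour

99.25 per hour


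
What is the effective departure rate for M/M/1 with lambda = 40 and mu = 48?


For a stable queue (lambda < mu), throughput = lambda = 40 per hour

40 per hour


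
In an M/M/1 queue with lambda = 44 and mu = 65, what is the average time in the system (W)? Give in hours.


W = 1/(mu - lambda) = 1/(65 - 44) = 0.0476 hours

0.0476 hours


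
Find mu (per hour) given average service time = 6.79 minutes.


mu = 60 / avg_service_time = 60 / 6.79 = 8.84 per hour

8.84 per hour


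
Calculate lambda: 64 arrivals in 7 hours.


lambda = total arrivals / time = 64 / 7 = 9.14 per hour

9.14 per hour


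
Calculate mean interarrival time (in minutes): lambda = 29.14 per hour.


Mean interarrival time = 60/lambda = 60/29.14 = 2.06 minutes

2.06 minutes


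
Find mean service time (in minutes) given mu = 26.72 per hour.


Mean service time = 60/mu = 60/26.72 = 2.25 minutes

2.25 minutes


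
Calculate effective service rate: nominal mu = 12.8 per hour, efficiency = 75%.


Effective rate = mu * efficiency = 12.8 * 0.75 = 9.6 per hour

9.6 per hour


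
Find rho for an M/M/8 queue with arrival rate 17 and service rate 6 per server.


rho = lambda/(c*mu) = 17/(8*6) = 0.3542

0.3542


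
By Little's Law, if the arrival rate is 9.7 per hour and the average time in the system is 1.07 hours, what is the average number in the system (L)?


L = lambda * W = 9.7 * 1.07 = 10.38

10.38


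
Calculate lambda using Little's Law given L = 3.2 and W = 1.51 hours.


lambda = L / W = 3.2 / 1.51 = 2.12 per hour

2.12 per hour


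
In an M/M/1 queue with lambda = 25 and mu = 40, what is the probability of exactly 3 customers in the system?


rho = 25/40; P(n) = (1-rho)*rho^n = (1-25/40)*(25/40)^3 = 0.0916

0.0916


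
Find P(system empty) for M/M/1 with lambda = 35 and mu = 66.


P0 = 1 - rho = 1 - 35/66 = 0.4697

0.4697


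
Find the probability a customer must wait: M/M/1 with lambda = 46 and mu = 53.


P(wait) = rho = lambda/mu = 46/53 = 0.8679

0.8679


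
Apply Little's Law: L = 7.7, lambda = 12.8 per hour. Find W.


W = L / lambda = 7.7 / 12.8 = 0.6016 hours

0.6016 hours


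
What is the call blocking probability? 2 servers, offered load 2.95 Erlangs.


B(N,A) = (A^N/N!) / sum(A^k/k!, k=0..N) with N=2, A=2.95 = 0.5242

0.5242


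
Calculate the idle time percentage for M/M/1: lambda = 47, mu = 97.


Idle fraction = (1 - rho) * 100 = (1 - 47/97) * 100 = 51.5%

51.5%


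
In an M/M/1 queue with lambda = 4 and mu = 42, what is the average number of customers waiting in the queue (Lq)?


rho = 4/42; Lq = rho^2/(1-rho) = 0.01

0.01


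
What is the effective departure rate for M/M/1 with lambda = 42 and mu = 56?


For a stable queue (lambda < mu), throughput = lambda = 42 per hour

42 per hour


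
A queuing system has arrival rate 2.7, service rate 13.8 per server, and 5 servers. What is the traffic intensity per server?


rho = lambda / (c * mu) = 2.7 / (5 * 13.8) = 0.0391

0.0391


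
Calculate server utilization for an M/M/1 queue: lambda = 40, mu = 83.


rho = lambda/mu = 40/83 = 0.4819

0.4819


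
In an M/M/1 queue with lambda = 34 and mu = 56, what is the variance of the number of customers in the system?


rho = 34/56; Var(N) = rho/(1-rho)^2 = 3.93

3.93


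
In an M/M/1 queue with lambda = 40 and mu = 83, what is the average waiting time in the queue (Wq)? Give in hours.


rho = 40/83; Wq = rho/(mu - lambda) = 0.0112 hours

0.0112 hours


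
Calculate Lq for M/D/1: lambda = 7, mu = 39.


M/D/1: Lq = rho^2 / (2*(1-rho)) where rho = 7/39; Lq = 0.02

0.02


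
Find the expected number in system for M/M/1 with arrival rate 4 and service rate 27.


rho = 4/27; L = rho/(1-rho) = 0.17

0.17


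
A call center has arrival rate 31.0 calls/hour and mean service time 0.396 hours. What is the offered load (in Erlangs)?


Offered load a = lambda * E[S] = 31.0 * 0.396 = 12.28 Erlangs

12.28 Erlangs


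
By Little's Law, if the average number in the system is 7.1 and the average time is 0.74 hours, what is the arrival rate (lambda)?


lambda = L / W = 7.1 / 0.74 = 9.59 per hour

9.59 per hour


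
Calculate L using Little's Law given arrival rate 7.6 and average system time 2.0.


L = lambda * W = 7.6 * 2.0 = 15.2

15.2


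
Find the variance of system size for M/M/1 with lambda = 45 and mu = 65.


rho = 45/65; Var(N) = rho/(1-rho)^2 = 7.31

7.31


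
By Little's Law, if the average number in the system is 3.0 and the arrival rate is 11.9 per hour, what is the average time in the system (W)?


W = L / lambda = 3.0 / 11.9 = 0.2521 hours

0.2521 hours


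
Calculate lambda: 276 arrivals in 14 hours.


lambda = total arrivals / time = 276 / 14 = 19.71 per hour

19.71 per hour


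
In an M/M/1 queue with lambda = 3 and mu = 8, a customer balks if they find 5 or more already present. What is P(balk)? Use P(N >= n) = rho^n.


P(N >= 5) = rho^5 = (3/8)^5 = 0.0074

0.0074


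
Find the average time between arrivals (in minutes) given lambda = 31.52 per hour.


Mean interarrival time = 60/lambda = 60/31.52 = 1.9 minutes

1.9 minutes


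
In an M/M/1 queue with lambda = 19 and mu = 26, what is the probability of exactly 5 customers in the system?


rho = 19/26; P(n) = (1-rho)*rho^n = (1-19/26)*(19/26)^5 = 0.0561

0.0561


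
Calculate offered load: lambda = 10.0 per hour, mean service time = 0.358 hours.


Offered load a = lambda * E[S] = 10.0 * 0.358 = 3.58 Erlangs

3.58 Erlangs


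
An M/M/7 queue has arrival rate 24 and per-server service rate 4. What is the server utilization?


rho = lambda/(c*mu) = 24/(7*4) = 0.8571

0.8571


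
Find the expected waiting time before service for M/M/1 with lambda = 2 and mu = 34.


rho = 2/34; Wq = rho/(mu - lambda) = 0.0018 hours

0.0018 hours


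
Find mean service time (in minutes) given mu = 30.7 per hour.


Mean service time = 60/mu = 60/30.7 = 1.95 minutes

1.95 minutes


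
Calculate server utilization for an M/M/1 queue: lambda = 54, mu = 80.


rho = lambda/mu = 54/80 = 0.675

0.675


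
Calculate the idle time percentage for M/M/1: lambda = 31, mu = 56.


Idle fraction = (1 - rho) * 100 = (1 - 31/56) * 100 = 44.6%

44.6%


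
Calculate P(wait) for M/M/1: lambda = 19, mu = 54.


P(wait) = rho = lambda/mu = 19/54 = 0.3519

0.3519


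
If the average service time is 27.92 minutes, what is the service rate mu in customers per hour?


mu = 60 / avg_service_time = 60 / 27.92 = 2.15 per hour

2.15 per hour


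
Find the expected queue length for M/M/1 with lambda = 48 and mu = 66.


rho = 48/66; Lq = rho^2/(1-rho) = 1.94

1.94


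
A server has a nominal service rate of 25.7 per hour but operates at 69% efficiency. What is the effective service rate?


Effective rate = mu * efficiency = 25.7 * 0.69 = 17.73 per hour

17.73 per hour


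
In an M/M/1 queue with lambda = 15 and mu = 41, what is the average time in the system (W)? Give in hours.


W = 1/(mu - lambda) = 1/(41 - 15) = 0.0385 hours

0.0385 hours


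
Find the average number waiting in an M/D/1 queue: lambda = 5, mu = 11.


M/D/1: Lq = rho^2 / (2*(1-rho)) where rho = 5/11; Lq = 0.19

0.19


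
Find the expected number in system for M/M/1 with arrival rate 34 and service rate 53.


rho = 34/53; L = rho/(1-rho) = 1.79

1.79


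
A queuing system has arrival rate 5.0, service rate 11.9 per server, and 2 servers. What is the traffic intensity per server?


rho = lambda / (c * mu) = 5.0 / (2 * 11.9) = 0.2101

0.2101


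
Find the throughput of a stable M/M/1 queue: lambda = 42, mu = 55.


For a stable queue (lambda < mu), throughput = lambda = 42 per hour

42 per hour


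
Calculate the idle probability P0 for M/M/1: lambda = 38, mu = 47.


P0 = 1 - rho = 1 - 38/47 = 0.1915

0.1915


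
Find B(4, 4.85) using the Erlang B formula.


B(N,A) = (A^N/N!) / sum(A^k/k!, k=0..N) with N=4, A=4.85 = 0.3863

0.3863


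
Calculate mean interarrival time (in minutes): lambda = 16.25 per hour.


Mean interarrival time = 60/lambda = 60/16.25 = 3.69 minutes

3.69 minutes


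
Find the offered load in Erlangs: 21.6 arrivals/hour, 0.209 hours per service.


Offered load a = lambda * E[S] = 21.6 * 0.209 = 4.51 Erlangs

4.51 Erlangs


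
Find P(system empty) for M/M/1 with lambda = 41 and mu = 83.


P0 = 1 - rho = 1 - 41/83 = 0.506

0.506


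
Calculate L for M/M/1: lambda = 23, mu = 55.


rho = 23/55; L = rho/(1-rho) = 0.72

0.72


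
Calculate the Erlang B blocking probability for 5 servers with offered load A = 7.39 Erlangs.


B(N,A) = (A^N/N!) / sum(A^k/k!, k=0..N) with N=5, A=7.39 = 0.447

0.447


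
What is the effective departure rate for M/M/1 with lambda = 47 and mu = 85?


For a stable queue (lambda < mu), throughput = lambda = 47 per hour

47 per hour


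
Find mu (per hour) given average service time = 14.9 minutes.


mu = 60 / avg_service_time = 60 / 14.9 = 4.03 per hour

4.03 per hour


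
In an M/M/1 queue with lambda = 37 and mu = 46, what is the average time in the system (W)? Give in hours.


W = 1/(mu - lambda) = 1/(46 - 37) = 0.1111 hours

0.1111 hours


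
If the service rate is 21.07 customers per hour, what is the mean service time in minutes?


Mean service time = 60/mu = 60/21.07 = 2.85 minutes

2.85 minutes


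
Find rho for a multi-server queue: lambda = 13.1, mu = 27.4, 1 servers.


rho = lambda / (c * mu) = 13.1 / (1 * 27.4) = 0.4781

0.4781


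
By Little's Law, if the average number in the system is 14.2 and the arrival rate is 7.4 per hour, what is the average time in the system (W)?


W = L / lambda = 14.2 / 7.4 = 1.9189 hours

1.9189 hours


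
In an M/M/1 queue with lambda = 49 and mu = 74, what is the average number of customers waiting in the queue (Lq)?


rho = 49/74; Lq = rho^2/(1-rho) = 1.3

1.3


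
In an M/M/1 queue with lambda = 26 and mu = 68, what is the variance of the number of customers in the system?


rho = 26/68; Var(N) = rho/(1-rho)^2 = 1.0

1.0


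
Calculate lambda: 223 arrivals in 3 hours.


lambda = total arrivals / time = 223 / 3 = 74.33 per hour

74.33 per hour


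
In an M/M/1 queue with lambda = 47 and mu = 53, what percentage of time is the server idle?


Idle fraction = (1 - rho) * 100 = (1 - 47/53) * 100 = 11.3%

11.3%


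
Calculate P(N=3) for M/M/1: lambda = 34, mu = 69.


rho = 34/69; P(n) = (1-rho)*rho^n = (1-34/69)*(34/69)^3 = 0.0607

0.0607
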